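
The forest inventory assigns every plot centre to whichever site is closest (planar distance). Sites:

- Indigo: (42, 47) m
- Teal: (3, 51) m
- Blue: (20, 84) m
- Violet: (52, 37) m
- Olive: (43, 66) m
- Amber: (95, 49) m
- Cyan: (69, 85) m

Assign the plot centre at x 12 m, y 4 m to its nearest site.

Teal

Squared distances to each site:
Indigo: 2749.000; Teal: 2290.000; Blue: 6464.000; Violet: 2689.000; Olive: 4805.000; Amber: 8914.000; Cyan: 9810.000.
Minimum at Teal.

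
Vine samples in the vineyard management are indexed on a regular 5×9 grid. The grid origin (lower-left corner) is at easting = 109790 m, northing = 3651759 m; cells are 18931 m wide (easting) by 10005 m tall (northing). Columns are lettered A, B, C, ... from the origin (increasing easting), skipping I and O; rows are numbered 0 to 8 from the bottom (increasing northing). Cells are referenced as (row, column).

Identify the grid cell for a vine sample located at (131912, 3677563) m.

Column index: ⌊(131912 − 109790) / 18931⌋ = ⌊1.169⌋ = 1 → column B
Row offset from origin: ⌊(3677563 − 3651759) / 10005⌋ = ⌊2.579⌋ = 2 → row 2

(2, B)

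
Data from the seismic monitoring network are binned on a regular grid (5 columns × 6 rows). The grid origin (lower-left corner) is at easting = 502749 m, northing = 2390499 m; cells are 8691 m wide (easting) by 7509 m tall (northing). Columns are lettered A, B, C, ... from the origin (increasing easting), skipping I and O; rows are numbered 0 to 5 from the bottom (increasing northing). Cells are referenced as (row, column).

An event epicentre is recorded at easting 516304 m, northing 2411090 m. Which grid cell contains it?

(2, B)

Column index: ⌊(516304 − 502749) / 8691⌋ = ⌊1.560⌋ = 1 → column B
Row offset from origin: ⌊(2411090 − 2390499) / 7509⌋ = ⌊2.742⌋ = 2 → row 2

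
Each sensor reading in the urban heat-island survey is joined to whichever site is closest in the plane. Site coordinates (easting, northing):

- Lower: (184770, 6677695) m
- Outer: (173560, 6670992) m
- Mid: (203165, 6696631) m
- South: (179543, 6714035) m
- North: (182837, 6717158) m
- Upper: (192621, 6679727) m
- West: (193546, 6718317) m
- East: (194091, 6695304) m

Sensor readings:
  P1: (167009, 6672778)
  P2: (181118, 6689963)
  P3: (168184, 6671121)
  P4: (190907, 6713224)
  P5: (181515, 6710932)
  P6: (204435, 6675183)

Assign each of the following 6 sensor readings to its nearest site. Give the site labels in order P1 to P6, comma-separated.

Outer, Lower, Outer, West, South, Upper

P1 → Outer (d²=46105397.00)
P2 → Lower (d²=163840928.00)
P3 → Outer (d²=28918017.00)
P4 → West (d²=32902970.00)
P5 → South (d²=13517393.00)
P6 → Upper (d²=160218532.00)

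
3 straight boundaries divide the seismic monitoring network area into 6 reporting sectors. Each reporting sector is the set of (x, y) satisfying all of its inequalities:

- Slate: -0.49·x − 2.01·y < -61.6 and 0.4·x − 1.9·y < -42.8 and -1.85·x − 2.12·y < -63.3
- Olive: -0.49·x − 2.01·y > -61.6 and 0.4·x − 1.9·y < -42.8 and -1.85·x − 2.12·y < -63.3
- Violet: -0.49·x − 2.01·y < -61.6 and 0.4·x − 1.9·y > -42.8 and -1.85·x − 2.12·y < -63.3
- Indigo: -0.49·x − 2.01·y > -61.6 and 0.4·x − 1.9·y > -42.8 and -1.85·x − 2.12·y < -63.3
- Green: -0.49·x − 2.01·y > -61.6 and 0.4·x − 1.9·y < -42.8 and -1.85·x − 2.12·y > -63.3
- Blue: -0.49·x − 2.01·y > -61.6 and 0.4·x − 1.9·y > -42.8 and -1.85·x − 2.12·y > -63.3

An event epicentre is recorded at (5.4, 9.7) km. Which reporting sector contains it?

Blue

-0.49·5.4 − 2.01·9.7 = -22.143, which is > -61.6
0.4·5.4 − 1.9·9.7 = -16.270, which is > -42.8
-1.85·5.4 − 2.12·9.7 = -30.554, which is > -63.3
This sign pattern matches Blue.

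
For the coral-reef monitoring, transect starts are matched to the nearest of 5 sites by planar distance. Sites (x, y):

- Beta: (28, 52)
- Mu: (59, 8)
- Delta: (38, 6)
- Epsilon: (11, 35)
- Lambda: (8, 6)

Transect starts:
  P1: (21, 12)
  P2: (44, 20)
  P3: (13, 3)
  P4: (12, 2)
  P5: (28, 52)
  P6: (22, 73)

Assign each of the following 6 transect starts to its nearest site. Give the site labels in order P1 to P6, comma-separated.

Lambda, Delta, Lambda, Lambda, Beta, Beta

P1 → Lambda (d²=205.00)
P2 → Delta (d²=232.00)
P3 → Lambda (d²=34.00)
P4 → Lambda (d²=32.00)
P5 → Beta (d²=0.00)
P6 → Beta (d²=477.00)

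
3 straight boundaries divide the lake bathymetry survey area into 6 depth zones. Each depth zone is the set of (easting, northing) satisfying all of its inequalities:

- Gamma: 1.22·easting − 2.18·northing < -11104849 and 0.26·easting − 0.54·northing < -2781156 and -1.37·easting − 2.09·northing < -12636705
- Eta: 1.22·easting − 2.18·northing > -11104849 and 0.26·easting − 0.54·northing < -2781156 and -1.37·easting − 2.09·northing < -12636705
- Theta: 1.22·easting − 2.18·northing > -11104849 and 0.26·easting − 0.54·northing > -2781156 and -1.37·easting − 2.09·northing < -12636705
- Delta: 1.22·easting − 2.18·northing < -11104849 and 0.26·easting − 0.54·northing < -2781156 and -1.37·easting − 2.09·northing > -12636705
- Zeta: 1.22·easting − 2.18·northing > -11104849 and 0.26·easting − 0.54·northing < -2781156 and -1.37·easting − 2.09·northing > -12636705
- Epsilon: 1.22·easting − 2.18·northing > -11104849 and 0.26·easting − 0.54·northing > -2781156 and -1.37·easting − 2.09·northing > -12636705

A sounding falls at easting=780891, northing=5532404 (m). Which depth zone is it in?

1.22·780891 − 2.18·5532404 = -11107953.700, which is < -11104849
0.26·780891 − 0.54·5532404 = -2784466.500, which is < -2781156
-1.37·780891 − 2.09·5532404 = -12632545.030, which is > -12636705
This sign pattern matches Delta.

Delta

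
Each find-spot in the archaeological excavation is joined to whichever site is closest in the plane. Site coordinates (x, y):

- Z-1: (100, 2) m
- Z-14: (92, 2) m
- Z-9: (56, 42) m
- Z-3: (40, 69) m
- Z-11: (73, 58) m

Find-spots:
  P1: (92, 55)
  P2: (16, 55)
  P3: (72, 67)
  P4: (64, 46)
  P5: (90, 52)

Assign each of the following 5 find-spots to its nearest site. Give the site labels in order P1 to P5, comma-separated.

P1 → Z-11 (d²=370.00)
P2 → Z-3 (d²=772.00)
P3 → Z-11 (d²=82.00)
P4 → Z-9 (d²=80.00)
P5 → Z-11 (d²=325.00)

Z-11, Z-3, Z-11, Z-9, Z-11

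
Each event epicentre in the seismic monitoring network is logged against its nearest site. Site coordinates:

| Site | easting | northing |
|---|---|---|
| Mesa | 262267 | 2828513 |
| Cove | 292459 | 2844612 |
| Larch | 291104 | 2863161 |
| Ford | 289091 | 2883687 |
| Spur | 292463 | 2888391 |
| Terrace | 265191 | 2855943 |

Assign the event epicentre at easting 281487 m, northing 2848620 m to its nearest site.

Cove

Squared distances to each site:
Mesa: 773699849.000; Cove: 136448848.000; Larch: 303927370.000; Ford: 1287515305.000; Spur: 1702205017.000; Terrace: 319185945.000.
Minimum at Cove.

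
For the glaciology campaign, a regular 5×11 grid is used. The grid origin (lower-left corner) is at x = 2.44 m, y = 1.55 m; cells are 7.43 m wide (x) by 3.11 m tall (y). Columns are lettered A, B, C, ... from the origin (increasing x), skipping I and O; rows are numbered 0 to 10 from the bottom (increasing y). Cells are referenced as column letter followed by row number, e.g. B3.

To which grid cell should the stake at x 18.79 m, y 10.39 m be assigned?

Column index: ⌊(18.79 − 2.44) / 7.43⌋ = ⌊2.201⌋ = 2 → column C
Row offset from origin: ⌊(10.39 − 1.55) / 3.11⌋ = ⌊2.842⌋ = 2 → row 2

C2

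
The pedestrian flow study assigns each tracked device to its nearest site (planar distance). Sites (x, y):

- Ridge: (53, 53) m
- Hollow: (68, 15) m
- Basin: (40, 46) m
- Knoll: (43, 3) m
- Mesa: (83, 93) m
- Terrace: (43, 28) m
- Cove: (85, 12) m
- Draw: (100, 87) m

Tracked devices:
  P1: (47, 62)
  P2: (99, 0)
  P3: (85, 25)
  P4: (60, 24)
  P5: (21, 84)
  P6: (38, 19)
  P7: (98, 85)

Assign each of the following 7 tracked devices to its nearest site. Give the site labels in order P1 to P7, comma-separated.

Ridge, Cove, Cove, Hollow, Basin, Terrace, Draw

P1 → Ridge (d²=117.00)
P2 → Cove (d²=340.00)
P3 → Cove (d²=169.00)
P4 → Hollow (d²=145.00)
P5 → Basin (d²=1805.00)
P6 → Terrace (d²=106.00)
P7 → Draw (d²=8.00)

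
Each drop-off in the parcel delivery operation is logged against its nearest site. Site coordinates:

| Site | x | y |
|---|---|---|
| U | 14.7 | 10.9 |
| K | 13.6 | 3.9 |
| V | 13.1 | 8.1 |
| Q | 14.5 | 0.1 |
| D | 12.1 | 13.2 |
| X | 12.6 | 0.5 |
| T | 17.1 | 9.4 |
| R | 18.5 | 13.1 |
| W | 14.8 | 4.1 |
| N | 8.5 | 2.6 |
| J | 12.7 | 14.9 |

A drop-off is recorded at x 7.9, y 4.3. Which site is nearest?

Squared distances to each site:
U: 89.800; K: 32.650; V: 41.480; Q: 61.200; D: 96.850; X: 36.530; T: 110.650; R: 189.800; W: 47.650; N: 3.250; J: 135.400.
Minimum at N.

N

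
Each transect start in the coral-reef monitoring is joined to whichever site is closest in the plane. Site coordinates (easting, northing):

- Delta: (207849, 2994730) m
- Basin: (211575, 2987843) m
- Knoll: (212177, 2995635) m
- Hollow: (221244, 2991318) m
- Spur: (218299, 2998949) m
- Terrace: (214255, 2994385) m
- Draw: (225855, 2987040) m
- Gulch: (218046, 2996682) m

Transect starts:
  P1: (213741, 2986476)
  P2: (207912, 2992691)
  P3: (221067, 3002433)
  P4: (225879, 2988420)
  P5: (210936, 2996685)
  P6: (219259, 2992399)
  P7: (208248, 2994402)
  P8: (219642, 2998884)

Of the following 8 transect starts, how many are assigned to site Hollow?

P1 → Basin
P2 → Delta
P3 → Spur
P4 → Draw
P5 → Knoll
P6 → Hollow
P7 → Delta
P8 → Spur
1 of the 8 goes to Hollow.

1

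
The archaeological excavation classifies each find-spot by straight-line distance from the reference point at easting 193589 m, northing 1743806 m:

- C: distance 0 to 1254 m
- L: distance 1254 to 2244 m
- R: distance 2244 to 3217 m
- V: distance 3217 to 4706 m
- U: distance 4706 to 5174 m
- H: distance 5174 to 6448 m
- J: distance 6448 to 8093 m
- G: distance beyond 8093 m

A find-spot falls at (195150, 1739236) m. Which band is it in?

U

Distance = √((195150−193589)² + (1739236−1743806)²) = √(2436721.000 + 20884900.000) = 4829.246 m.
4706 ≤ 4829.246 < 5174 → U.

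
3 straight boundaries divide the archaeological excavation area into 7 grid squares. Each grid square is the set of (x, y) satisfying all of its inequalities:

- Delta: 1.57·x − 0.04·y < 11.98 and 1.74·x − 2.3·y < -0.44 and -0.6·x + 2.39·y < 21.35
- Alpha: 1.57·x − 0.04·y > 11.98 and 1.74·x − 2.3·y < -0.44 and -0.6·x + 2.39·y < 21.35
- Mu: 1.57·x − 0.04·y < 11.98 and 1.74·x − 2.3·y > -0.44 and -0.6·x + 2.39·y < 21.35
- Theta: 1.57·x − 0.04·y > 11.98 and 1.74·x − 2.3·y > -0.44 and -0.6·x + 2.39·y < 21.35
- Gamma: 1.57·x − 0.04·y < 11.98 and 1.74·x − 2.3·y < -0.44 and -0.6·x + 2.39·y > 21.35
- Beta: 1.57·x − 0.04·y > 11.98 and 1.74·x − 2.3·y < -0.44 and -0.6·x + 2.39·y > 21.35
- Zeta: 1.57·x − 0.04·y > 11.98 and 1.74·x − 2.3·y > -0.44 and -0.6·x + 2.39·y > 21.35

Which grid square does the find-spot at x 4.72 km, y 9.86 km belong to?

1.57·4.72 − 0.04·9.86 = 7.016, which is < 11.98
1.74·4.72 − 2.3·9.86 = -14.465, which is < -0.44
-0.6·4.72 + 2.39·9.86 = 20.733, which is < 21.35
This sign pattern matches Delta.

Delta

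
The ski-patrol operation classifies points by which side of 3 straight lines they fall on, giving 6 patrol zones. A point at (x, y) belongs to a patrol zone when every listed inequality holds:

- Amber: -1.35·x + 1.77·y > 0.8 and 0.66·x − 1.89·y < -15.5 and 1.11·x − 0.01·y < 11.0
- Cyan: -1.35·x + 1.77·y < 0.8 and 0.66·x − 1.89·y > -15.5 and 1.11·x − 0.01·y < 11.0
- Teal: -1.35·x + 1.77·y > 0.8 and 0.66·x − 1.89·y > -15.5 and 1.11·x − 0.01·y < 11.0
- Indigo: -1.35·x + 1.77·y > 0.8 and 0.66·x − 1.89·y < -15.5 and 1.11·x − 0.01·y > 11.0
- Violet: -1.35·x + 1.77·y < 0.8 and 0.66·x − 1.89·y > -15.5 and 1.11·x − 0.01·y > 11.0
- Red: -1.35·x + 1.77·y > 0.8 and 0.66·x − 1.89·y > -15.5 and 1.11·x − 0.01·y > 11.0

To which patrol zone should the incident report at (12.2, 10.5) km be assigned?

-1.35·12.2 + 1.77·10.5 = 2.115, which is > 0.8
0.66·12.2 − 1.89·10.5 = -11.793, which is > -15.5
1.11·12.2 − 0.01·10.5 = 13.437, which is > 11.0
This sign pattern matches Red.

Red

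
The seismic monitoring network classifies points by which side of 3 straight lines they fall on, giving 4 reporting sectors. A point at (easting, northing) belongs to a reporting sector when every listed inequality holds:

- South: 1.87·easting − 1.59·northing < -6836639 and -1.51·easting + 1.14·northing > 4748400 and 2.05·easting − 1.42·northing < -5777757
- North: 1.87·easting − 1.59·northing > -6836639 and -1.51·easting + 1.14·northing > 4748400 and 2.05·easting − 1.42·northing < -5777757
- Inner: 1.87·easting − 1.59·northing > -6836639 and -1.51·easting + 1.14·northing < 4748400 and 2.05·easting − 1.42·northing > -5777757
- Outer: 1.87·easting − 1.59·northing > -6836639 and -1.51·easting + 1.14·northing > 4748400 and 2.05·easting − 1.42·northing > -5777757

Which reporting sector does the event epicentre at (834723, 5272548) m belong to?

Outer

1.87·834723 − 1.59·5272548 = -6822419.310, which is > -6836639
-1.51·834723 + 1.14·5272548 = 4750272.990, which is > 4748400
2.05·834723 − 1.42·5272548 = -5775836.010, which is > -5777757
This sign pattern matches Outer.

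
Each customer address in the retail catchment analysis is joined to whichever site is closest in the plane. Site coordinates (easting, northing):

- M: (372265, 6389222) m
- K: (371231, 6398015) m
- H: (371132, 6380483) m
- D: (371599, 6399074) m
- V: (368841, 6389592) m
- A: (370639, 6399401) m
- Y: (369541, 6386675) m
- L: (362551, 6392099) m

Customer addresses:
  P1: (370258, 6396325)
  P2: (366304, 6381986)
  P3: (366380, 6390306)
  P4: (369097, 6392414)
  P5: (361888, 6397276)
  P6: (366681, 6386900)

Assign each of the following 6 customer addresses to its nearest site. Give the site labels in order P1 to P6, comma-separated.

P1 → K (d²=3802829.00)
P2 → H (d²=25568593.00)
P3 → V (d²=6566317.00)
P4 → V (d²=8029220.00)
P5 → L (d²=27240898.00)
P6 → Y (d²=8230225.00)

K, H, V, V, L, Y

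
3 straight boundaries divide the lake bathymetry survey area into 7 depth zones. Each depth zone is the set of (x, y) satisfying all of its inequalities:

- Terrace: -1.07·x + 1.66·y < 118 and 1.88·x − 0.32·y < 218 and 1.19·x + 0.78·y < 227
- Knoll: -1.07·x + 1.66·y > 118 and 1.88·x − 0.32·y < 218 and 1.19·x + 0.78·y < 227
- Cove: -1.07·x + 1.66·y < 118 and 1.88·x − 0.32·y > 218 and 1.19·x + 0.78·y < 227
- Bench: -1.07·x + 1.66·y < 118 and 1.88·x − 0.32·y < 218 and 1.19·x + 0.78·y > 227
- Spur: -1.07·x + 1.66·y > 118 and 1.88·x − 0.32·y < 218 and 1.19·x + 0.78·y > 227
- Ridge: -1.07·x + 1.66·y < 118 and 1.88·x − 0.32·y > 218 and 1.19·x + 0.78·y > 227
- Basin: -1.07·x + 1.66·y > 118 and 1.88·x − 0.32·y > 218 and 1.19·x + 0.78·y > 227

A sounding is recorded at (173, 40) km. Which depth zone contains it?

-1.07·173 + 1.66·40 = -118.710, which is < 118
1.88·173 − 0.32·40 = 312.440, which is > 218
1.19·173 + 0.78·40 = 237.070, which is > 227
This sign pattern matches Ridge.

Ridge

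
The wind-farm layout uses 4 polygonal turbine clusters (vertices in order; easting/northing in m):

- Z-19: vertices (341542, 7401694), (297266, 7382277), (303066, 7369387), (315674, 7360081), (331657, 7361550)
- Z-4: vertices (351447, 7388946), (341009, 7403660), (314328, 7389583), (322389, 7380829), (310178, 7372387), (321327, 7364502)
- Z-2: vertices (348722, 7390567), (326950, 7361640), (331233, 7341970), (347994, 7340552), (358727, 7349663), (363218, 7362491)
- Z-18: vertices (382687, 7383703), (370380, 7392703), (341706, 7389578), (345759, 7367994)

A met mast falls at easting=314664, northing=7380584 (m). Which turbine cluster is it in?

Z-19

Cast a ray rightward from (314664, 7380584). For each polygon, the edges (by vertex number in listed order) whose endpoints lie on opposite sides of northing = 7380584, where each meets that height, and whether that is right or left of the point:
Z-19: 2–3 at easting≈298027.8 (left), 5–1 at easting≈336343.9 (right) → 1 crossing.
Z-4: 4–5 at easting≈322034.6 (right), 6–1 at easting≈341143.3 (right) → 2 crossings.
Z-2: 1–2 at easting≈341208.3 (right), 6–1 at easting≈353876.4 (right) → 2 crossings.
Z-18: 3–4 at easting≈343394.9 (right), 4–1 at easting≈375355.0 (right) → 2 crossings.
Only Z-19 has an odd count, so the point is inside Z-19.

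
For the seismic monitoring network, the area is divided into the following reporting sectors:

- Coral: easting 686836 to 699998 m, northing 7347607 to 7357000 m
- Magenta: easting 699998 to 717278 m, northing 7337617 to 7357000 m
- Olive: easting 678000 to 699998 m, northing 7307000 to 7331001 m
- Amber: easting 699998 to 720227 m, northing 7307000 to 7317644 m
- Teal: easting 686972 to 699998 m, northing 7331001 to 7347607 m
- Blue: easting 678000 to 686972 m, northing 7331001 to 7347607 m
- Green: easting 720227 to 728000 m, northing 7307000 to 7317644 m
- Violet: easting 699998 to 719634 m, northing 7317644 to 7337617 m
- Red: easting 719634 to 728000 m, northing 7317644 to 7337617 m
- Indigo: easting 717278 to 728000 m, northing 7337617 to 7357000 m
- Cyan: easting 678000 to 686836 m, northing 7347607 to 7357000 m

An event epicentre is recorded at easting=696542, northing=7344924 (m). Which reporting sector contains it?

Teal

The point has easting = 696542 and northing = 7344924.
Only Teal satisfies 686972 ≤ easting ≤ 699998 and 7331001 ≤ northing ≤ 7347607.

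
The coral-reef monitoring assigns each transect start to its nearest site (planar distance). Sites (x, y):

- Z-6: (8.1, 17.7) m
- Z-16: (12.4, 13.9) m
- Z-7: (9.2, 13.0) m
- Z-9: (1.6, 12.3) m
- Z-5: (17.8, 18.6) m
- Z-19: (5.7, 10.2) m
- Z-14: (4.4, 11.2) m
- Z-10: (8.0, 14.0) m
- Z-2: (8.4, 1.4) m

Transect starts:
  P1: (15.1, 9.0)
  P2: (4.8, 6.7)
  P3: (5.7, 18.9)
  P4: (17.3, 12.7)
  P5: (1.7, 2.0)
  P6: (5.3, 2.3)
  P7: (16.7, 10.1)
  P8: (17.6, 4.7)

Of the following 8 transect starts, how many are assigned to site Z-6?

P1 → Z-16
P2 → Z-19
P3 → Z-6
P4 → Z-16
P5 → Z-2
P6 → Z-2
P7 → Z-16
P8 → Z-2
1 of the 8 goes to Z-6.

1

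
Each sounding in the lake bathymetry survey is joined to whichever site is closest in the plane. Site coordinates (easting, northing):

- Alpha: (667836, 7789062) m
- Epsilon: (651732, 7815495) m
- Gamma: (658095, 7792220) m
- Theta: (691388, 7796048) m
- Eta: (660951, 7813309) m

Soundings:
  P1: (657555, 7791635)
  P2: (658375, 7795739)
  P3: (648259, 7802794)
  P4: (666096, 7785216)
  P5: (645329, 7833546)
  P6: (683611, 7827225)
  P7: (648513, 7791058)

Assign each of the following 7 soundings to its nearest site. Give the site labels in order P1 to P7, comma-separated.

P1 → Gamma (d²=633825.00)
P2 → Gamma (d²=12461761.00)
P3 → Epsilon (d²=173377130.00)
P4 → Alpha (d²=17819316.00)
P5 → Epsilon (d²=366837010.00)
P6 → Eta (d²=707130656.00)
P7 → Gamma (d²=93164968.00)

Gamma, Gamma, Epsilon, Alpha, Epsilon, Eta, Gamma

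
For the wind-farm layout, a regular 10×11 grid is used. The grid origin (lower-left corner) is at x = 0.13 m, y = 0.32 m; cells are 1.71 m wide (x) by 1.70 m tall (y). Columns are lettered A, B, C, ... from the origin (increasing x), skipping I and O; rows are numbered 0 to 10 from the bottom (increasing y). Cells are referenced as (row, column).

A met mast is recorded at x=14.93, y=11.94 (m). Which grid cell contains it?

(6, J)

Column index: ⌊(14.93 − 0.13) / 1.71⌋ = ⌊8.655⌋ = 8 → column J
Row offset from origin: ⌊(11.94 − 0.32) / 1.70⌋ = ⌊6.835⌋ = 6 → row 6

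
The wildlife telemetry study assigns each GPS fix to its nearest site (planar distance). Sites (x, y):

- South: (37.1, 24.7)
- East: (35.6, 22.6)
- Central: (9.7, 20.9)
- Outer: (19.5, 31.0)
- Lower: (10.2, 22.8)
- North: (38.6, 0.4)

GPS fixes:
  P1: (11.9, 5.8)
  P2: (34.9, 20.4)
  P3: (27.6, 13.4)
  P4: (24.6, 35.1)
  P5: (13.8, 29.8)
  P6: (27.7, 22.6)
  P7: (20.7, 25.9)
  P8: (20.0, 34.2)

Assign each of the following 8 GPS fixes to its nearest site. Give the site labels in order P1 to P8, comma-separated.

Central, East, East, Outer, Outer, East, Outer, Outer

P1 → Central (d²=232.85)
P2 → East (d²=5.33)
P3 → East (d²=148.64)
P4 → Outer (d²=42.82)
P5 → Outer (d²=33.93)
P6 → East (d²=62.41)
P7 → Outer (d²=27.45)
P8 → Outer (d²=10.49)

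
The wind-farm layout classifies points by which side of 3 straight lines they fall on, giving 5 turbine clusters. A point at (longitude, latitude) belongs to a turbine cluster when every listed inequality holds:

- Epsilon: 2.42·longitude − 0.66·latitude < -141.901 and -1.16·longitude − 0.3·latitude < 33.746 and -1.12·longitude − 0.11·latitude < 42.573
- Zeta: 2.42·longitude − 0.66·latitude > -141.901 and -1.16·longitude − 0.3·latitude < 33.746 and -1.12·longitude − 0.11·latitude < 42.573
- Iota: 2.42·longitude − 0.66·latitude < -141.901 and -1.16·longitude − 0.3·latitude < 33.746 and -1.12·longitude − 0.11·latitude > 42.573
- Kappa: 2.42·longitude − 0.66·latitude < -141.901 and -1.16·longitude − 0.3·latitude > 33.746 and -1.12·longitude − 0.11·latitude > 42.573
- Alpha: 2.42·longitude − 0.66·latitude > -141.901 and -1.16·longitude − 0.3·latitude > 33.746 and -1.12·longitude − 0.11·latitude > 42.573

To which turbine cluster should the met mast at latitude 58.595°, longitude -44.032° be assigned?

Iota

2.42·-44.032 − 0.66·58.595 = -145.230, which is < -141.901
-1.16·-44.032 − 0.3·58.595 = 33.499, which is < 33.746
-1.12·-44.032 − 0.11·58.595 = 42.870, which is > 42.573
This sign pattern matches Iota.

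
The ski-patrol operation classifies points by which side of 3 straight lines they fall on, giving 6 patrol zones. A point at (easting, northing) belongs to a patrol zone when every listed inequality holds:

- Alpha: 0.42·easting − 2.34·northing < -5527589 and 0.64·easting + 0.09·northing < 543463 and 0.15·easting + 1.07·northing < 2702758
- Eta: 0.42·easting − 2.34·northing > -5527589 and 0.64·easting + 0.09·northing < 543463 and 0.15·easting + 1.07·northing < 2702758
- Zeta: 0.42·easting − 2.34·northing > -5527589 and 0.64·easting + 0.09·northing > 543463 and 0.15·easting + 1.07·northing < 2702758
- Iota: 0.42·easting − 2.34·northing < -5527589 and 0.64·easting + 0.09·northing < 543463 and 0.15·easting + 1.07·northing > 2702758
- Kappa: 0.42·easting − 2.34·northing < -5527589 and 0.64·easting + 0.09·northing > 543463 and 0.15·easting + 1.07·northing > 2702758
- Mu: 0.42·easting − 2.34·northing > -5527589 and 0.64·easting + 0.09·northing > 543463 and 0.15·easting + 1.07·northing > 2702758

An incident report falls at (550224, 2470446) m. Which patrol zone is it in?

0.42·550224 − 2.34·2470446 = -5549749.560, which is < -5527589
0.64·550224 + 0.09·2470446 = 574483.500, which is > 543463
0.15·550224 + 1.07·2470446 = 2725910.820, which is > 2702758
This sign pattern matches Kappa.

Kappa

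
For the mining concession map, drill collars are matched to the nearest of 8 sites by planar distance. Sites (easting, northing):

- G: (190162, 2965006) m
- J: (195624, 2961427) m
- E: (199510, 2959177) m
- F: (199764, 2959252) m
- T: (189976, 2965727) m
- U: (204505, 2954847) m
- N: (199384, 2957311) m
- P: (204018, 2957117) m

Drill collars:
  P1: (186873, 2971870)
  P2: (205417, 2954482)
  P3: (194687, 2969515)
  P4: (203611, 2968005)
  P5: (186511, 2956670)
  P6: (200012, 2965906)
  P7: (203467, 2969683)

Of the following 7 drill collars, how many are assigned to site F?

2

P1 → T
P2 → U
P3 → T
P4 → F
P5 → G
P6 → J
P7 → F
2 of the 7 go to F.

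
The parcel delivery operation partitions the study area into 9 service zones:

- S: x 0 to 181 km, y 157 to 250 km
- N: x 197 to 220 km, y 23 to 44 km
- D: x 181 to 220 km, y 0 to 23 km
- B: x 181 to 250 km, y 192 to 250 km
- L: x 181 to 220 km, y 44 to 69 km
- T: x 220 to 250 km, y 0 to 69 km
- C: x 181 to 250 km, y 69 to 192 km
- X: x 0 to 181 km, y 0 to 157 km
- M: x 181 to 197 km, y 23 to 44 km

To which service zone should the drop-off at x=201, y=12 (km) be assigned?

D

The point has x = 201 and y = 12.
Only D satisfies 181 ≤ x ≤ 220 and 0 ≤ y ≤ 23.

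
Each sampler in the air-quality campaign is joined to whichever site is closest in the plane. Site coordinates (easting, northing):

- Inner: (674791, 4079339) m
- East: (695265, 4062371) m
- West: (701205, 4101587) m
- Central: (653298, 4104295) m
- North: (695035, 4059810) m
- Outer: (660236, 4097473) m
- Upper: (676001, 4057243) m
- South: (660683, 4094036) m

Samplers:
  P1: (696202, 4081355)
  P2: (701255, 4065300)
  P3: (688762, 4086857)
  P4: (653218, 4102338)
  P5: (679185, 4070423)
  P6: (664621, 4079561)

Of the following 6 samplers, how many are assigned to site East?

2

P1 → East
P2 → East
P3 → Inner
P4 → Central
P5 → Inner
P6 → Inner
2 of the 6 go to East.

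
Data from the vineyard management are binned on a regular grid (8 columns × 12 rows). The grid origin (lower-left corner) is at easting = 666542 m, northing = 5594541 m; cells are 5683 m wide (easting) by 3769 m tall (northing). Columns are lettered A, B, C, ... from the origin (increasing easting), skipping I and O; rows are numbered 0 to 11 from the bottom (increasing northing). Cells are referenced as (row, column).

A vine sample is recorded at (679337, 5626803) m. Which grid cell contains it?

(8, C)

Column index: ⌊(679337 − 666542) / 5683⌋ = ⌊2.251⌋ = 2 → column C
Row offset from origin: ⌊(5626803 − 5594541) / 3769⌋ = ⌊8.560⌋ = 8 → row 8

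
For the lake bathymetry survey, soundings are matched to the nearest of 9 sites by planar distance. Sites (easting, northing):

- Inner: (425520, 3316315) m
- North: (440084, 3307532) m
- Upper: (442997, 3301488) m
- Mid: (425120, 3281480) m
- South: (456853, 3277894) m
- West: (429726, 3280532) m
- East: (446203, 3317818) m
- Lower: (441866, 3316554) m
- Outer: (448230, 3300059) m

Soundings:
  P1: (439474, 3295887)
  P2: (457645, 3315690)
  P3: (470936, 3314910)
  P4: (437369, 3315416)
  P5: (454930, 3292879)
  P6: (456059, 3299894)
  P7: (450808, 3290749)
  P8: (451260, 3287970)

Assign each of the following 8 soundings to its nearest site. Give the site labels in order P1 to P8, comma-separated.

Upper, East, East, Lower, Outer, Outer, Outer, South

P1 → Upper (d²=43782730.00)
P2 → East (d²=135447748.00)
P3 → East (d²=620177753.00)
P4 → Lower (d²=21518053.00)
P5 → Outer (d²=96442400.00)
P6 → Outer (d²=61320466.00)
P7 → Outer (d²=93322184.00)
P8 → South (d²=132807425.00)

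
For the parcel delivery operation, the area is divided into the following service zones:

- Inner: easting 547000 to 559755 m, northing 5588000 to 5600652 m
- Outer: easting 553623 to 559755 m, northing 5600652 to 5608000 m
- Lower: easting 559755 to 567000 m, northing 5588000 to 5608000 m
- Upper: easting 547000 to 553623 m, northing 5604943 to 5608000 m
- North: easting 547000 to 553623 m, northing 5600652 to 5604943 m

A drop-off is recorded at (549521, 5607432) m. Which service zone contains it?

Upper

The point has easting = 549521 and northing = 5607432.
Only Upper satisfies 547000 ≤ easting ≤ 553623 and 5604943 ≤ northing ≤ 5608000.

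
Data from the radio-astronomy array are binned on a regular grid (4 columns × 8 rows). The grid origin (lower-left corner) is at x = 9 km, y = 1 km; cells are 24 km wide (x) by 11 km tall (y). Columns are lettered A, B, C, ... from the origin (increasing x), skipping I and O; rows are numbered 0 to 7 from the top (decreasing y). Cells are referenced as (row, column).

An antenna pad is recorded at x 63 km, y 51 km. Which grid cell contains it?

Column index: ⌊(63 − 9) / 24⌋ = ⌊2.250⌋ = 2 → column C
Row offset from origin: ⌊(51 − 1) / 11⌋ = ⌊4.545⌋ = 4 → row 3 (counted from top)

(3, C)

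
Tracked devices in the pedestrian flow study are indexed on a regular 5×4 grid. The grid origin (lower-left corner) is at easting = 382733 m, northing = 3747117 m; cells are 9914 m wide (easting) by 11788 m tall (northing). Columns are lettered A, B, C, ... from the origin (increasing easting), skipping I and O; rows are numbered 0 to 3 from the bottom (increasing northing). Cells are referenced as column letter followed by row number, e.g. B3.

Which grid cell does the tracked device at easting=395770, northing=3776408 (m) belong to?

B2

Column index: ⌊(395770 − 382733) / 9914⌋ = ⌊1.315⌋ = 1 → column B
Row offset from origin: ⌊(3776408 − 3747117) / 11788⌋ = ⌊2.485⌋ = 2 → row 2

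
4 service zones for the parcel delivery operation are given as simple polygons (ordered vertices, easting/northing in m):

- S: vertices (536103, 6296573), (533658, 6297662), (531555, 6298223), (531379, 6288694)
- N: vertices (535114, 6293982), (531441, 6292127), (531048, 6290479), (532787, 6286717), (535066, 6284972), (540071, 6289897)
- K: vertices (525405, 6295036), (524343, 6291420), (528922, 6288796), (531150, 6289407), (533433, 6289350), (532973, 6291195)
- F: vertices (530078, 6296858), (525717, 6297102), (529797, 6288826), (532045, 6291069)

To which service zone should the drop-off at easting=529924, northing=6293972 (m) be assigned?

F

Cast a ray rightward from (529924, 6293972). For each polygon, the edges (by vertex number in listed order) whose endpoints lie on opposite sides of northing = 6293972, where each meets that height, and whether that is right or left of the point:
S: 3–4 at easting≈531476.5 (right), 4–1 at easting≈534543.5 (right) → 2 crossings.
N: 1–2 at easting≈535094.2 (right), 6–1 at easting≈535126.1 (right) → 2 crossings.
K: 1–2 at easting≈525092.5 (left), 6–1 at easting≈527501.4 (left) → 0 crossings.
F: 2–3 at easting≈527260.1 (left), 4–1 at easting≈531058.6 (right) → 1 crossing.
Only F has an odd count, so the point is inside F.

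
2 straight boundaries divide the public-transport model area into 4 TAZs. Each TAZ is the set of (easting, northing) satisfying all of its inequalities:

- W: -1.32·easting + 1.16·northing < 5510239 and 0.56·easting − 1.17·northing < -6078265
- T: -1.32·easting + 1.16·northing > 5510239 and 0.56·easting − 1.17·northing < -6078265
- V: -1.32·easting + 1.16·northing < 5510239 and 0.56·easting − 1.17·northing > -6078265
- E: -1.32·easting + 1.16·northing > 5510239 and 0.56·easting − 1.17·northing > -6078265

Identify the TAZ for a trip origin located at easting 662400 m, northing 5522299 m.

-1.32·662400 + 1.16·5522299 = 5531498.840, which is > 5510239
0.56·662400 − 1.17·5522299 = -6090145.830, which is < -6078265
This sign pattern matches T.

T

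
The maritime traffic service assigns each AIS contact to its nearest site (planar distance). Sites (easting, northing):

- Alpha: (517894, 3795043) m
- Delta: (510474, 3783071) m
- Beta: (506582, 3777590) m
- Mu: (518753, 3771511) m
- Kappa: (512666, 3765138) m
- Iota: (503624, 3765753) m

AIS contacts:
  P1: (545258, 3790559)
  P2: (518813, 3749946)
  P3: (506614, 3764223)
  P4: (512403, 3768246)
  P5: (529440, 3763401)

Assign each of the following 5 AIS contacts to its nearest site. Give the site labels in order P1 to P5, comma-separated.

P1 → Alpha (d²=768894752.00)
P2 → Kappa (d²=268582473.00)
P3 → Iota (d²=11281000.00)
P4 → Kappa (d²=9728833.00)
P5 → Mu (d²=179984069.00)

Alpha, Kappa, Iota, Kappa, Mu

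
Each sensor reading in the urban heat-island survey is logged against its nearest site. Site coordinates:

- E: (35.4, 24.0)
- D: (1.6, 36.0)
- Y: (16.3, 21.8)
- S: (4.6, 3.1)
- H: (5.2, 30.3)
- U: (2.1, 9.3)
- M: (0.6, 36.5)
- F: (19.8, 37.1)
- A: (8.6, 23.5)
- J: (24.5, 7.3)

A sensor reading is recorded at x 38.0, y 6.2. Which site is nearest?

J

Squared distances to each site:
E: 323.600; D: 2213.000; Y: 714.250; S: 1125.170; H: 1656.650; U: 1298.420; M: 2316.850; F: 1286.050; A: 1163.650; J: 183.460.
Minimum at J.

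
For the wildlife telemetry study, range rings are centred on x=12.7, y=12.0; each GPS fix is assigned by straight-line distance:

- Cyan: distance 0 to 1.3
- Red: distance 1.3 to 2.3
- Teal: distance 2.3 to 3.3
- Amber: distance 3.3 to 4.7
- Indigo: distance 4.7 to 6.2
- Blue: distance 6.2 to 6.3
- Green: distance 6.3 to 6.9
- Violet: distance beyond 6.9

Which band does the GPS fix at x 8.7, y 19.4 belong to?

Distance = √((8.7−12.7)² + (19.4−12.0)²) = √(16.000 + 54.760) = 8.412.
6.9 ≤ 8.412 < ∞ → Violet.

Violet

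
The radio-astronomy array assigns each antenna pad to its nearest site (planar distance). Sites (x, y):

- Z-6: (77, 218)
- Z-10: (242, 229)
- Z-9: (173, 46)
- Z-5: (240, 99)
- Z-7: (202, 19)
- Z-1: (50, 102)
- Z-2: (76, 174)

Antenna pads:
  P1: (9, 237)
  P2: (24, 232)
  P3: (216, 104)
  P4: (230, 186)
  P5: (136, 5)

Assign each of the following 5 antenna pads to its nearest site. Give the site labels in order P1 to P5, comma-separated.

Z-6, Z-6, Z-5, Z-10, Z-9

P1 → Z-6 (d²=4985.00)
P2 → Z-6 (d²=3005.00)
P3 → Z-5 (d²=601.00)
P4 → Z-10 (d²=1993.00)
P5 → Z-9 (d²=3050.00)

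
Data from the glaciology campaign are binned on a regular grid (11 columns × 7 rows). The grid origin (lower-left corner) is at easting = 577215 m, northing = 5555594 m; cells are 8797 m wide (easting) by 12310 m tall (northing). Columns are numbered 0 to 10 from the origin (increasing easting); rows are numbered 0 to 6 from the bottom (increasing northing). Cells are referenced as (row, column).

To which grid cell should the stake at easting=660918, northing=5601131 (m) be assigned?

Column index: ⌊(660918 − 577215) / 8797⌋ = ⌊9.515⌋ = 9
Row offset from origin: ⌊(5601131 − 5555594) / 12310⌋ = ⌊3.699⌋ = 3 → row 3

(3, 9)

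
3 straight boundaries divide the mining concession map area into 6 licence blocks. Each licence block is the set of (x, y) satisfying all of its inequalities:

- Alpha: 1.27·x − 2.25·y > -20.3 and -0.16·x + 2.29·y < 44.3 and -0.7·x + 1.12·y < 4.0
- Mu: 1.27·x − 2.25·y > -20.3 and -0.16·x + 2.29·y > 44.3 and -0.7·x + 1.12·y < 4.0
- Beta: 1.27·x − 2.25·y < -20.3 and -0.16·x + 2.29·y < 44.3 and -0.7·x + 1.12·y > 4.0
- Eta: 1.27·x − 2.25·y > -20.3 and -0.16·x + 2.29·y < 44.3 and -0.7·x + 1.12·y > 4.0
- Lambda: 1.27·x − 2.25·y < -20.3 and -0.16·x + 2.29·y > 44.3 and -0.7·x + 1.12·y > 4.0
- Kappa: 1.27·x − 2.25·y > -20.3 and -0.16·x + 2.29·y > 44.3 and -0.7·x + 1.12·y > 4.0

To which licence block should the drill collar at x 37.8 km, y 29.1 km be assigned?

Kappa

1.27·37.8 − 2.25·29.1 = -17.469, which is > -20.3
-0.16·37.8 + 2.29·29.1 = 60.591, which is > 44.3
-0.7·37.8 + 1.12·29.1 = 6.132, which is > 4.0
This sign pattern matches Kappa.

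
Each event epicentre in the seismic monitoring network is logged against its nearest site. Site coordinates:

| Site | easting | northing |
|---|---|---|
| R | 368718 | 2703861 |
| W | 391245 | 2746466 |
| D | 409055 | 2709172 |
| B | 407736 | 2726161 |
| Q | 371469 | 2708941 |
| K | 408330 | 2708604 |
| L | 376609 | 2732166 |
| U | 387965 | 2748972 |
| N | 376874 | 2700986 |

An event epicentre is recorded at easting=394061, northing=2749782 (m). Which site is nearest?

W

Squared distances to each site:
R: 2751005890.000; W: 18925712.000; D: 1873992136.000; B: 744957266.000; Q: 2178385745.000; K: 1899232045.000; L: 614895760.000; U: 37817316.000; N: 2676442585.000.
Minimum at W.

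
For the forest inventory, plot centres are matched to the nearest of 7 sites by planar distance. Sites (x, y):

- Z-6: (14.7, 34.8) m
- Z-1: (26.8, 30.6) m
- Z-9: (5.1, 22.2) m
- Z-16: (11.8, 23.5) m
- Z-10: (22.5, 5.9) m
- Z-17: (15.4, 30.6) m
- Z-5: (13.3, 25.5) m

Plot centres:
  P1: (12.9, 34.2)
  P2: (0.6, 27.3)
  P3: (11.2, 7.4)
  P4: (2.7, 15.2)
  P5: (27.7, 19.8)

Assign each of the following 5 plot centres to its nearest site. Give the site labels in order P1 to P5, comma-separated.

Z-6, Z-9, Z-10, Z-9, Z-1

P1 → Z-6 (d²=3.60)
P2 → Z-9 (d²=46.26)
P3 → Z-10 (d²=129.94)
P4 → Z-9 (d²=54.76)
P5 → Z-1 (d²=117.45)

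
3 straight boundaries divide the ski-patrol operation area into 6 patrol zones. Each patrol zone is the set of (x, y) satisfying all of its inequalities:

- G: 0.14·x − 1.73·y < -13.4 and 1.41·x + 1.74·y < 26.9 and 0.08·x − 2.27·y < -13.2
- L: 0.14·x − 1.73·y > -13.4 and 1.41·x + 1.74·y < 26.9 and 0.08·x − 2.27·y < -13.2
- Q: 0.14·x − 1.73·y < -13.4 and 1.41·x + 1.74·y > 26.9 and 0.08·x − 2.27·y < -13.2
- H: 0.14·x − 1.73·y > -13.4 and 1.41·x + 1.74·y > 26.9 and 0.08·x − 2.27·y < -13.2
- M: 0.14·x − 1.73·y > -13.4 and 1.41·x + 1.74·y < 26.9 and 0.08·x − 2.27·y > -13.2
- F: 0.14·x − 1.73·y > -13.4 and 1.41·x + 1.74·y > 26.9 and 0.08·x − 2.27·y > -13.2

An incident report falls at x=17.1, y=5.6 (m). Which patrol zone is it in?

F

0.14·17.1 − 1.73·5.6 = -7.294, which is > -13.4
1.41·17.1 + 1.74·5.6 = 33.855, which is > 26.9
0.08·17.1 − 2.27·5.6 = -11.344, which is > -13.2
This sign pattern matches F.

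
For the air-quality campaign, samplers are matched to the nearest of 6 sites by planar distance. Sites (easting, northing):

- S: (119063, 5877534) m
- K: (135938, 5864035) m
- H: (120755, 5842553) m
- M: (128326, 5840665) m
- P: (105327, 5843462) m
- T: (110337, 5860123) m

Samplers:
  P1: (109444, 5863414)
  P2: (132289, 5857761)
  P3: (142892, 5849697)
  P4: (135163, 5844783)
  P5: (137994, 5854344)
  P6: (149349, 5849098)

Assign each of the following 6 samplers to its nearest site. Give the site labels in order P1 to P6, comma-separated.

T, K, K, M, K, K

P1 → T (d²=11628130.00)
P2 → K (d²=52678277.00)
P3 → K (d²=253936360.00)
P4 → M (d²=63702493.00)
P5 → K (d²=98142617.00)
P6 → K (d²=402968890.00)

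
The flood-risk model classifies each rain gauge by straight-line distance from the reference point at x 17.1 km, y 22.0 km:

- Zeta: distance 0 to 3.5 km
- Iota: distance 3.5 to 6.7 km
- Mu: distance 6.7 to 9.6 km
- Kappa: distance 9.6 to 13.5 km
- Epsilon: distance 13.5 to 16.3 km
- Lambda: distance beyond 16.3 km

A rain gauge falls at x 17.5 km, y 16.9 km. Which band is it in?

Distance = √((17.5−17.1)² + (16.9−22.0)²) = √(0.160 + 26.010) = 5.116 km.
3.5 ≤ 5.116 < 6.7 → Iota.

Iota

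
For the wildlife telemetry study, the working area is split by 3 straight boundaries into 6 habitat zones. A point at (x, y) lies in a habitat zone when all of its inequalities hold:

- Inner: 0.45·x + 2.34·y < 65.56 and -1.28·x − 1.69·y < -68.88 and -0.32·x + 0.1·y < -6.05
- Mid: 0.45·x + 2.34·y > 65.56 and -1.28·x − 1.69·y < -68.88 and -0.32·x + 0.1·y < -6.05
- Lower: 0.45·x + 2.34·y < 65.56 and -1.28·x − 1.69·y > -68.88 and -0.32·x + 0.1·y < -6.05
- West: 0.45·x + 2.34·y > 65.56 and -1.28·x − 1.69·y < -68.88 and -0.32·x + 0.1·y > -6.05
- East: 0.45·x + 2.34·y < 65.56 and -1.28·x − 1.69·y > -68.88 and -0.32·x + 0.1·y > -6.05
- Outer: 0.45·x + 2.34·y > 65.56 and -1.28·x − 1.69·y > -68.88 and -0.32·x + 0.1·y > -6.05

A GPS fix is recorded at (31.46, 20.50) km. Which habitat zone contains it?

0.45·31.46 + 2.34·20.50 = 62.127, which is < 65.56
-1.28·31.46 − 1.69·20.50 = -74.914, which is < -68.88
-0.32·31.46 + 0.1·20.50 = -8.017, which is < -6.05
This sign pattern matches Inner.

Inner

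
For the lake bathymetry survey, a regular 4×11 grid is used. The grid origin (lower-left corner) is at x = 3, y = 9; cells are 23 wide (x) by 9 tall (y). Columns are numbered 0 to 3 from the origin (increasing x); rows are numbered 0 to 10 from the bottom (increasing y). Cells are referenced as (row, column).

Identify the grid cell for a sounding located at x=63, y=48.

Column index: ⌊(63 − 3) / 23⌋ = ⌊2.609⌋ = 2
Row offset from origin: ⌊(48 − 9) / 9⌋ = ⌊4.333⌋ = 4 → row 4

(4, 2)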